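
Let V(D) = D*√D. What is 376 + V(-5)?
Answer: 376 - 5*I*√5 ≈ 376.0 - 11.18*I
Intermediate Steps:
V(D) = D^(3/2)
376 + V(-5) = 376 + (-5)^(3/2) = 376 - 5*I*√5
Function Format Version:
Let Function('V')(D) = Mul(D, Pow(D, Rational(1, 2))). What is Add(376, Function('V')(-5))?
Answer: Add(376, Mul(-5, I, Pow(5, Rational(1, 2)))) ≈ Add(376.00, Mul(-11.180, I))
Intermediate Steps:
Function('V')(D) = Pow(D, Rational(3, 2))
Add(376, Function('V')(-5)) = Add(376, Pow(-5, Rational(3, 2))) = Add(376, Mul(-5, I, Pow(5, Rational(1, 2))))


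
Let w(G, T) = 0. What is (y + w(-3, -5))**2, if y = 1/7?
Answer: 1/49 ≈ 0.020408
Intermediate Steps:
y = 1/7 ≈ 0.14286
(y + w(-3, -5))**2 = (1/7 + 0)**2 = (1/7)**2 = 1/49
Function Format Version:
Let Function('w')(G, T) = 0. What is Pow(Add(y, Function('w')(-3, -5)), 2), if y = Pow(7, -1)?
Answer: Rational(1, 49) ≈ 0.020408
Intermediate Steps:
y = Rational(1, 7) ≈ 0.14286
Pow(Add(y, Function('w')(-3, -5)), 2) = Pow(Add(Rational(1, 7), 0), 2) = Pow(Rational(1, 7), 2) = Rational(1, 49)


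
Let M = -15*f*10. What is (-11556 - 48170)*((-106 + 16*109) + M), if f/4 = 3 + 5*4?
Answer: 726387612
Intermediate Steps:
f = 92 (f = 4*(3 + 5*4) = 4*(3 + 20) = 4*23 = 92)
M = -13800 (M = -15*92*10 = -1380*10 = -13800)
(-11556 - 48170)*((-106 + 16*109) + M) = (-11556 - 48170)*((-106 + 16*109) - 13800) = -59726*((-106 + 1744) - 13800) = -59726*(1638 - 13800) = -59726*(-12162) = 726387612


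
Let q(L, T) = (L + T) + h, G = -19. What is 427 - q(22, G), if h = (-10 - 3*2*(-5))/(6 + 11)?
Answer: 7188/17 ≈ 422.82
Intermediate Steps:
h = 20/17 (h = (-10 - 6*(-5))/17 = (-10 + 30)*(1/17) = 20*(1/17) = 20/17 ≈ 1.1765)
q(L, T) = 20/17 + L + T (q(L, T) = (L + T) + 20/17 = 20/17 + L + T)
427 - q(22, G) = 427 - (20/17 + 22 - 19) = 427 - 1*71/17 = 427 - 71/17 = 7188/17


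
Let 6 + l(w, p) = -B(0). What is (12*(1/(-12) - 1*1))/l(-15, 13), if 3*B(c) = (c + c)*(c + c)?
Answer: 13/6 ≈ 2.1667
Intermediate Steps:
B(c) = 4*c²/3 (B(c) = ((c + c)*(c + c))/3 = ((2*c)*(2*c))/3 = (4*c²)/3 = 4*c²/3)
l(w, p) = -6 (l(w, p) = -6 - 4*0²/3 = -6 - 4*0/3 = -6 - 1*0 = -6 + 0 = -6)
(12*(1/(-12) - 1*1))/l(-15, 13) = (12*(1/(-12) - 1*1))/(-6) = (12*(-1/12 - 1))*(-⅙) = (12*(-13/12))*(-⅙) = -13*(-⅙) = 13/6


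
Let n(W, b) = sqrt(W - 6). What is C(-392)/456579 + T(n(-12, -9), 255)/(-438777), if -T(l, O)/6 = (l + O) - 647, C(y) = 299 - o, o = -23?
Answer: -34540282/7419865329 + 2*I*sqrt(2)/48753 ≈ -0.0046551 + 5.8015e-5*I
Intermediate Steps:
C(y) = 322 (C(y) = 299 - 1*(-23) = 299 + 23 = 322)
n(W, b) = sqrt(-6 + W)
T(l, O) = 3882 - 6*O - 6*l (T(l, O) = -6*((l + O) - 647) = -6*((O + l) - 647) = -6*(-647 + O + l) = 3882 - 6*O - 6*l)
C(-392)/456579 + T(n(-12, -9), 255)/(-438777) = 322/456579 + (3882 - 6*255 - 6*sqrt(-6 - 12))/(-438777) = 322*(1/456579) + (3882 - 1530 - 18*I*sqrt(2))*(-1/438777) = 322/456579 + (3882 - 1530 - 18*I*sqrt(2))*(-1/438777) = 322/456579 + (2352 - 18*I*sqrt(2))*(-1/438777) = 322/456579 + (-784/146259 + 2*I*sqrt(2)/48753) = -34540282/7419865329 + 2*I*sqrt(2)/48753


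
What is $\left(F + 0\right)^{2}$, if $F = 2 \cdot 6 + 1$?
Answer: $169$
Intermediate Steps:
$F = 13$ ($F = 12 + 1 = 13$)
$\left(F + 0\right)^{2} = \left(13 + 0\right)^{2} = 13^{2} = 169$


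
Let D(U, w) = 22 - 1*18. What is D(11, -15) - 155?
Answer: -151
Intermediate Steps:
D(U, w) = 4 (D(U, w) = 22 - 18 = 4)
D(11, -15) - 155 = 4 - 155 = -151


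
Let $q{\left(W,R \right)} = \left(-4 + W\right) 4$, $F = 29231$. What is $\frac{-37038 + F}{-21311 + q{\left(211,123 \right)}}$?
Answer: $\frac{7807}{20483} \approx 0.38115$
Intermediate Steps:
$q{\left(W,R \right)} = -16 + 4 W$
$\frac{-37038 + F}{-21311 + q{\left(211,123 \right)}} = \frac{-37038 + 29231}{-21311 + \left(-16 + 4 \cdot 211\right)} = - \frac{7807}{-21311 + \left(-16 + 844\right)} = - \frac{7807}{-21311 + 828} = - \frac{7807}{-20483} = \left(-7807\right) \left(- \frac{1}{20483}\right) = \frac{7807}{20483}$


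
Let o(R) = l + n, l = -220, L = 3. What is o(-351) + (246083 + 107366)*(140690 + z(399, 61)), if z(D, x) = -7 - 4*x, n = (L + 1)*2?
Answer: 49638023899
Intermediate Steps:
n = 8 (n = (3 + 1)*2 = 4*2 = 8)
o(R) = -212 (o(R) = -220 + 8 = -212)
o(-351) + (246083 + 107366)*(140690 + z(399, 61)) = -212 + (246083 + 107366)*(140690 + (-7 - 4*61)) = -212 + 353449*(140690 + (-7 - 244)) = -212 + 353449*(140690 - 251) = -212 + 353449*140439 = -212 + 49638024111 = 49638023899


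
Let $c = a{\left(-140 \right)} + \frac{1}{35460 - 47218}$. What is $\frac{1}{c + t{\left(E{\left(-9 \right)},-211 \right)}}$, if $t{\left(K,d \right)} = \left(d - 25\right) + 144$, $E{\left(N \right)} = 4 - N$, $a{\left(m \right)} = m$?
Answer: $- \frac{11758}{2727857} \approx -0.0043103$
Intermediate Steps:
$t{\left(K,d \right)} = 119 + d$ ($t{\left(K,d \right)} = \left(-25 + d\right) + 144 = 119 + d$)
$c = - \frac{1646121}{11758}$ ($c = -140 + \frac{1}{35460 - 47218} = -140 + \frac{1}{-11758} = -140 - \frac{1}{11758} = - \frac{1646121}{11758} \approx -140.0$)
$\frac{1}{c + t{\left(E{\left(-9 \right)},-211 \right)}} = \frac{1}{- \frac{1646121}{11758} + \left(119 - 211\right)} = \frac{1}{- \frac{1646121}{11758} - 92} = \frac{1}{- \frac{2727857}{11758}} = - \frac{11758}{2727857}$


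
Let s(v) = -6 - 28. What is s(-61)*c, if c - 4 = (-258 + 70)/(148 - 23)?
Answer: -10608/125 ≈ -84.864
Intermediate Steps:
s(v) = -34
c = 312/125 (c = 4 + (-258 + 70)/(148 - 23) = 4 - 188/125 = 312/125 ≈ 2.4960)
s(-61)*c = -34*312/125 = -10608/125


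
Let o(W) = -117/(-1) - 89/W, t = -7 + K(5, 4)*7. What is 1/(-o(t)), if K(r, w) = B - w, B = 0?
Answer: -35/4184 ≈ -0.0083652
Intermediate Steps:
K(r, w) = -w (K(r, w) = 0 - w = -w)
t = -35 (t = -7 - 1*4*7 = -7 - 4*7 = -7 - 28 = -35)
o(W) = 117 - 89/W (o(W) = -117*(-1) - 89/W = 117 - 89/W)
1/(-o(t)) = 1/(-(117 - 89/(-35))) = 1/(-(117 - 89*(-1/35))) = 1/(-(117 + 89/35)) = 1/(-1*4184/35) = 1/(-4184/35) = -35/4184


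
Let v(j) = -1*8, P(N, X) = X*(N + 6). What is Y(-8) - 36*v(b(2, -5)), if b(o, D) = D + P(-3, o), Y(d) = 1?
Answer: 289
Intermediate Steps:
P(N, X) = X*(6 + N)
b(o, D) = D + 3*o (b(o, D) = D + o*(6 - 3) = D + o*3 = D + 3*o)
v(j) = -8
Y(-8) - 36*v(b(2, -5)) = 1 - 36*(-8) = 1 + 288 = 289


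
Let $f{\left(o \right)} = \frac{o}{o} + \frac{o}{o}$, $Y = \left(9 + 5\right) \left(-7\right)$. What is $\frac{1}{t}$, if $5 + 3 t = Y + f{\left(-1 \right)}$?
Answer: $- \frac{3}{101} \approx -0.029703$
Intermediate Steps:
$Y = -98$ ($Y = 14 \left(-7\right) = -98$)
$f{\left(o \right)} = 2$ ($f{\left(o \right)} = 1 + 1 = 2$)
$t = - \frac{101}{3}$ ($t = - \frac{5}{3} + \frac{-98 + 2}{3} = - \frac{5}{3} + \frac{1}{3} \left(-96\right) = - \frac{5}{3} - 32 = - \frac{101}{3} \approx -33.667$)
$\frac{1}{t} = \frac{1}{- \frac{101}{3}} = - \frac{3}{101}$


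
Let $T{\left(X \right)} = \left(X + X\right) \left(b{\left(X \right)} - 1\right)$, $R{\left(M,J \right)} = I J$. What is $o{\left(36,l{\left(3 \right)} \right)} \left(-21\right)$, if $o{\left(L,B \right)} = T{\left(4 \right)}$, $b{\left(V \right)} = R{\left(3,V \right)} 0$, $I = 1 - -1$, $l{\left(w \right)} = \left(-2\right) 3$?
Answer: $168$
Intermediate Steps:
$l{\left(w \right)} = -6$
$I = 2$ ($I = 1 + 1 = 2$)
$R{\left(M,J \right)} = 2 J$
$b{\left(V \right)} = 0$ ($b{\left(V \right)} = 2 V 0 = 0$)
$T{\left(X \right)} = - 2 X$ ($T{\left(X \right)} = \left(X + X\right) \left(0 - 1\right) = 2 X \left(-1\right) = - 2 X$)
$o{\left(L,B \right)} = -8$ ($o{\left(L,B \right)} = \left(-2\right) 4 = -8$)
$o{\left(36,l{\left(3 \right)} \right)} \left(-21\right) = \left(-8\right) \left(-21\right) = 168$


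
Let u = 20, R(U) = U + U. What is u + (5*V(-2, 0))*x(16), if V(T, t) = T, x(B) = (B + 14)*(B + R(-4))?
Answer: -2380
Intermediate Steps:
R(U) = 2*U
x(B) = (-8 + B)*(14 + B) (x(B) = (B + 14)*(B + 2*(-4)) = (14 + B)*(B - 8) = (14 + B)*(-8 + B) = (-8 + B)*(14 + B))
u + (5*V(-2, 0))*x(16) = 20 + (5*(-2))*(-112 + 16**2 + 6*16) = 20 - 10*(-112 + 256 + 96) = 20 - 10*240 = 20 - 2400 = -2380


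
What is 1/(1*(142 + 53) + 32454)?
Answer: 1/32649 ≈ 3.0629e-5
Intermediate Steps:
1/(1*(142 + 53) + 32454) = 1/(1*195 + 32454) = 1/(195 + 32454) = 1/32649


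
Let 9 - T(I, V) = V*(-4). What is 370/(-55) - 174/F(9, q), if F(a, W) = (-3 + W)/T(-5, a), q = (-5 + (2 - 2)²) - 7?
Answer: 5668/11 ≈ 515.27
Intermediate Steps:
T(I, V) = 9 + 4*V (T(I, V) = 9 - V*(-4) = 9 - (-4)*V = 9 + 4*V)
q = -12 (q = (-5 + 0²) - 7 = (-5 + 0) - 7 = -5 - 7 = -12)
F(a, W) = (-3 + W)/(9 + 4*a)
370/(-55) - 174/F(9, q) = 370/(-55) - 174*(9 + 4*9)/(-3 - 12) = 370*(-1/55) - 174/(-15/(9 + 36)) = -74/11 - 174/(-15/45) = -74/11 - 174/((1/45)*(-15)) = -74/11 - 174/(-⅓) = -74/11 - 174*(-3) = -74/11 + 522 = 5668/11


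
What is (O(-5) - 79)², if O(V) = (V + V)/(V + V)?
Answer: 6084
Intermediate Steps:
O(V) = 1 (O(V) = (2*V)/((2*V)) = (2*V)*(1/(2*V)) = 1)
(O(-5) - 79)² = (1 - 79)² = (-78)² = 6084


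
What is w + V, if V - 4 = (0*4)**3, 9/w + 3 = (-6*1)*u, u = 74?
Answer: 593/149 ≈ 3.9799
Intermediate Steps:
w = -3/149 (w = 9/(-3 - 6*1*74) = 9/(-3 - 6*74) = 9/(-3 - 444) = 9/(-447) = 9*(-1/447) = -3/149 ≈ -0.020134)
V = 4 (V = 4 + (0*4)**3 = 4 + 0**3 = 4 + 0 = 4)
w + V = -3/149 + 4 = 593/149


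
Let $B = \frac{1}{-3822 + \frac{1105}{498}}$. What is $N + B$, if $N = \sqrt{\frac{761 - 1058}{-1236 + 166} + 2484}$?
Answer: $- \frac{498}{1902251} + \frac{9 \sqrt{35114190}}{1070} \approx 49.842$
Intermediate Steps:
$B = - \frac{498}{1902251}$ ($B = \frac{1}{-3822 + 1105 \cdot \frac{1}{498}} = \frac{1}{-3822 + \frac{1105}{498}} = \frac{1}{- \frac{1902251}{498}} = - \frac{498}{1902251} \approx -0.0002618$)
$N = \frac{9 \sqrt{35114190}}{1070}$ ($N = \sqrt{- \frac{297}{-1070} + 2484} = \sqrt{\left(-297\right) \left(- \frac{1}{1070}\right) + 2484} = \sqrt{\frac{297}{1070} + 2484} = \sqrt{\frac{2658177}{1070}} = \frac{9 \sqrt{35114190}}{1070} \approx 49.843$)
$N + B = \frac{9 \sqrt{35114190}}{1070} - \frac{498}{1902251} = - \frac{498}{1902251} + \frac{9 \sqrt{35114190}}{1070}$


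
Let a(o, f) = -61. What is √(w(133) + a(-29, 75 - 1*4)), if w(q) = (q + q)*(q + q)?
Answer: 3*√7855 ≈ 265.89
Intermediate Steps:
w(q) = 4*q² (w(q) = (2*q)*(2*q) = 4*q²)
√(w(133) + a(-29, 75 - 1*4)) = √(4*133² - 61) = √(4*17689 - 61) = √(70756 - 61) = √70695 = 3*√7855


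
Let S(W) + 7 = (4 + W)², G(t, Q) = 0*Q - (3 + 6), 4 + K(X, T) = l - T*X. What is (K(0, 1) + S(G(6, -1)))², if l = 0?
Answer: 196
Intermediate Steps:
K(X, T) = -4 - T*X (K(X, T) = -4 + (0 - T*X) = -4 - T*X)
G(t, Q) = -9 (G(t, Q) = 0 - 1*9 = 0 - 9 = -9)
S(W) = -7 + (4 + W)²
(K(0, 1) + S(G(6, -1)))² = ((-4 - 1*1*0) + (-7 + (4 - 9)²))² = ((-4 + 0) + (-7 + (-5)²))² = (-4 + (-7 + 25))² = (-4 + 18)² = 14² = 196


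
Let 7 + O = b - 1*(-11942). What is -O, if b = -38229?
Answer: 26294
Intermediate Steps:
O = -26294 (O = -7 + (-38229 - 1*(-11942)) = -7 + (-38229 + 11942) = -7 - 26287 = -26294)
-O = -1*(-26294) = 26294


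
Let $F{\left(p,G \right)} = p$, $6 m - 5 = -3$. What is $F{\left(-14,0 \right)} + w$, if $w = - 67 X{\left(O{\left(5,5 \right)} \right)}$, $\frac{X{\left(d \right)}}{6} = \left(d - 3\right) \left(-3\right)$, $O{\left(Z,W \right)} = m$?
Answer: $-3230$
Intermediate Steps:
$m = \frac{1}{3}$ ($m = \frac{5}{6} + \frac{1}{6} \left(-3\right) = \frac{5}{6} - \frac{1}{2} = \frac{1}{3} \approx 0.33333$)
$O{\left(Z,W \right)} = \frac{1}{3}$
$X{\left(d \right)} = 54 - 18 d$ ($X{\left(d \right)} = 6 \left(d - 3\right) \left(-3\right) = 6 \left(-3 + d\right) \left(-3\right) = 6 \left(9 - 3 d\right) = 54 - 18 d$)
$w = -3216$ ($w = - 67 \left(54 - 6\right) = \left(-67\right) 48 = -3216$)
$F{\left(-14,0 \right)} + w = -14 - 3216 = -3230$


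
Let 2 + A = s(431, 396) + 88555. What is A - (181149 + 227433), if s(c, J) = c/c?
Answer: -320028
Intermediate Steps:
s(c, J) = 1
A = 88554 (A = -2 + (1 + 88555) = -2 + 88556 = 88554)
A - (181149 + 227433) = 88554 - (181149 + 227433) = 88554 - 1*408582 = 88554 - 408582 = -320028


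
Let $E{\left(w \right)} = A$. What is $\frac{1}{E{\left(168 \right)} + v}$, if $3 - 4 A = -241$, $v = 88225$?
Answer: $\frac{1}{88286} \approx 1.1327 \cdot 10^{-5}$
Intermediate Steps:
$A = 61$ ($A = \frac{3}{4} - - \frac{241}{4} = \frac{3}{4} + \frac{241}{4} = 61$)
$E{\left(w \right)} = 61$
$\frac{1}{E{\left(168 \right)} + v} = \frac{1}{61 + 88225} = \frac{1}{88286}$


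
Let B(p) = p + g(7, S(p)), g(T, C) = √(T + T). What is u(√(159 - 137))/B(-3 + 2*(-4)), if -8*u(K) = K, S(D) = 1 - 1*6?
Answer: √77/428 + 11*√22/856 ≈ 0.080776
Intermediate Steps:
S(D) = -5 (S(D) = 1 - 6 = -5)
g(T, C) = √2*√T (g(T, C) = √(2*T) = √2*√T)
u(K) = -K/8
B(p) = p + √14 (B(p) = p + √2*√7 = p + √14)
u(√(159 - 137))/B(-3 + 2*(-4)) = (-√(159 - 137)/8)/((-3 + 2*(-4)) + √14) = (-√22/8)/((-3 - 8) + √14) = (-√22/8)/(-11 + √14) = -√22/(8*(-11 + √14))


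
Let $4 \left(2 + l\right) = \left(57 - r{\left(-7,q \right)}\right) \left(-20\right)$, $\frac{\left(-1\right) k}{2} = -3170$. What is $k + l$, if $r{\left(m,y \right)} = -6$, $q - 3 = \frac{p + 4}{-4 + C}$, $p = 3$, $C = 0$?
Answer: $6023$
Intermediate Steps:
$q = \frac{5}{4}$ ($q = 3 + \frac{3 + 4}{-4 + 0} = 3 + \frac{7}{-4} = 3 + 7 \left(- \frac{1}{4}\right) = 3 - \frac{7}{4} = \frac{5}{4} \approx 1.25$)
$k = 6340$ ($k = \left(-2\right) \left(-3170\right) = 6340$)
$l = -317$ ($l = -2 + \frac{\left(57 - -6\right) \left(-20\right)}{4} = -2 + \frac{\left(57 + 6\right) \left(-20\right)}{4} = -2 + \frac{63 \left(-20\right)}{4} = -2 + \frac{1}{4} \left(-1260\right) = -2 - 315 = -317$)
$k + l = 6340 - 317 = 6023$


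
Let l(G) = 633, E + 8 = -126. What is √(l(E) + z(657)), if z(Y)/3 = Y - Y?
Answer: √633 ≈ 25.159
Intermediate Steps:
E = -134 (E = -8 - 126 = -134)
z(Y) = 0 (z(Y) = 3*(Y - Y) = 3*0 = 0)
√(l(E) + z(657)) = √(633 + 0) = √633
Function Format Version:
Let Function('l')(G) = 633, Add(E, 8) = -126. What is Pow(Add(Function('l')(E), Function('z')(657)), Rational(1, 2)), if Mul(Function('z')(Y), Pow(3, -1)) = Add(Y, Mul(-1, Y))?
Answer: Pow(633, Rational(1, 2)) ≈ 25.159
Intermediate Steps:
E = -134 (E = Add(-8, -126) = -134)
Function('z')(Y) = 0 (Function('z')(Y) = Mul(3, Add(Y, Mul(-1, Y))) = Mul(3, 0) = 0)
Pow(Add(Function('l')(E), Function('z')(657)), Rational(1, 2)) = Pow(Add(633, 0), Rational(1, 2)) = Pow(633, Rational(1, 2))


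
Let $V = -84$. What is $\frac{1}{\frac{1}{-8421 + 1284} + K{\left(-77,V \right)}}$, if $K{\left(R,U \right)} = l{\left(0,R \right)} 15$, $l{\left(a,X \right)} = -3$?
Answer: $- \frac{7137}{321166} \approx -0.022222$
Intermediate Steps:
$K{\left(R,U \right)} = -45$ ($K{\left(R,U \right)} = \left(-3\right) 15 = -45$)
$\frac{1}{\frac{1}{-8421 + 1284} + K{\left(-77,V \right)}} = \frac{1}{\frac{1}{-8421 + 1284} - 45} = \frac{1}{\frac{1}{-7137} - 45} = \frac{1}{- \frac{1}{7137} - 45} = \frac{1}{- \frac{321166}{7137}} = - \frac{7137}{321166}$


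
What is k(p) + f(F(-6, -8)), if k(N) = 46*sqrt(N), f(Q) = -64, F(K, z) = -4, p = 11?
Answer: -64 + 46*sqrt(11) ≈ 88.565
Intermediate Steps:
k(p) + f(F(-6, -8)) = 46*sqrt(11) - 64 = -64 + 46*sqrt(11)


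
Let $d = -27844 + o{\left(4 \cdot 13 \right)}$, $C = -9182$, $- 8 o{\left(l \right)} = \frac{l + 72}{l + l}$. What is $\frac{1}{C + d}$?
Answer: $- \frac{208}{7701439} \approx -2.7008 \cdot 10^{-5}$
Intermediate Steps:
$o{\left(l \right)} = - \frac{72 + l}{16 l}$ ($o{\left(l \right)} = - \frac{\left(l + 72\right) \frac{1}{l + l}}{8} = - \frac{\left(72 + l\right) \frac{1}{2 l}}{8} = - \frac{\frac{1}{2} \frac{1}{l} \left(72 + l\right)}{8} = - \frac{72 + l}{16 l}$)
$d = - \frac{5791583}{208}$ ($d = -27844 + \frac{-72 - 4 \cdot 13}{16 \cdot 4 \cdot 13} = -27844 + \frac{-72 - 52}{16 \cdot 52} = -27844 + \frac{1}{16} \cdot \frac{1}{52} \left(-72 - 52\right) = -27844 + \frac{1}{16} \cdot \frac{1}{52} \left(-124\right) = -27844 - \frac{31}{208} = - \frac{5791583}{208} \approx -27844.0$)
$\frac{1}{C + d} = \frac{1}{-9182 - \frac{5791583}{208}} = \frac{1}{- \frac{7701439}{208}} = - \frac{208}{7701439}$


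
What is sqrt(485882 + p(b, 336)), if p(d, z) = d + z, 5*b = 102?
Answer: 2*sqrt(3038990)/5 ≈ 697.31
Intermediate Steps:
b = 102/5 (b = (1/5)*102 = 102/5 ≈ 20.400)
sqrt(485882 + p(b, 336)) = sqrt(485882 + (102/5 + 336)) = sqrt(485882 + 1782/5) = sqrt(2431192/5) = 2*sqrt(3038990)/5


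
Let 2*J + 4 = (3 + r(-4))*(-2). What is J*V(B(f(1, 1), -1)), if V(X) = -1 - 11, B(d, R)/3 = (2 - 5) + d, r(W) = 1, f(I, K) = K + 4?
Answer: 72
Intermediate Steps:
f(I, K) = 4 + K
B(d, R) = -9 + 3*d (B(d, R) = 3*((2 - 5) + d) = 3*(-3 + d) = -9 + 3*d)
V(X) = -12
J = -6 (J = -2 + ((3 + 1)*(-2))/2 = -2 + (4*(-2))/2 = -2 + (½)*(-8) = -2 - 4 = -6)
J*V(B(f(1, 1), -1)) = -6*(-12) = 72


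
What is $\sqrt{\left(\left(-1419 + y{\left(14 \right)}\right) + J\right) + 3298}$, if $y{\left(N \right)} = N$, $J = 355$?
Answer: $2 \sqrt{562} \approx 47.413$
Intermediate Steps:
$\sqrt{\left(\left(-1419 + y{\left(14 \right)}\right) + J\right) + 3298} = \sqrt{\left(\left(-1419 + 14\right) + 355\right) + 3298} = \sqrt{\left(-1405 + 355\right) + 3298} = \sqrt{-1050 + 3298} = \sqrt{2248} = 2 \sqrt{562}$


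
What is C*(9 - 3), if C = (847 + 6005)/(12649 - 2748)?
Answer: 41112/9901 ≈ 4.1523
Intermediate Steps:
C = 6852/9901 ≈ 0.69205
C*(9 - 3) = 6852*(9 - 3)/9901 = (6852/9901)*6 = 41112/9901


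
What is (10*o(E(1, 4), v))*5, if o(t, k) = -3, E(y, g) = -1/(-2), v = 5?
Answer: -150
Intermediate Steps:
E(y, g) = ½ (E(y, g) = -1*(-½) = ½)
(10*o(E(1, 4), v))*5 = (10*(-3))*5 = -30*5 = -150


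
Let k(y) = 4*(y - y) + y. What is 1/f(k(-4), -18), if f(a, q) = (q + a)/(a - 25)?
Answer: 29/22 ≈ 1.3182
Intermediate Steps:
k(y) = y (k(y) = 4*0 + y = 0 + y = y)
f(a, q) = (a + q)/(-25 + a)
1/f(k(-4), -18) = 1/((-4 - 18)/(-25 - 4)) = 1/(-22/(-29)) = 1/(-1/29*(-22)) = 1/(22/29) = 29/22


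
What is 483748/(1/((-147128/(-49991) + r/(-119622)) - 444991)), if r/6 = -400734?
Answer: -214535690904048745116/996670567 ≈ -2.1525e+11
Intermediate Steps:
r = -2404404 (r = 6*(-400734) = -2404404)
483748/(1/((-147128/(-49991) + r/(-119622)) - 444991)) = 483748/(1/((-147128/(-49991) - 2404404/(-119622)) - 444991)) = 483748/(1/((-147128*(-1/49991) - 2404404*(-1/119622)) - 444991)) = 483748/(1/((147128/49991 + 400734/19937) - 444991)) = 483748/(1/(22966384330/996670567 - 444991)) = 483748/(1/(-443486465895567/996670567)) = 483748/(-996670567/443486465895567) = 483748*(-443486465895567/996670567) = -214535690904048745116/996670567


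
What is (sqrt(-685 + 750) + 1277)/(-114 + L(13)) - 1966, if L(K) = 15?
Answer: -195911/99 - sqrt(65)/99 ≈ -1979.0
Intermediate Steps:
(sqrt(-685 + 750) + 1277)/(-114 + L(13)) - 1966 = (sqrt(-685 + 750) + 1277)/(-114 + 15) - 1966 = (sqrt(65) + 1277)/(-99) - 1966 = (1277 + sqrt(65))*(-1/99) - 1966 = (-1277/99 - sqrt(65)/99) - 1966 = -195911/99 - sqrt(65)/99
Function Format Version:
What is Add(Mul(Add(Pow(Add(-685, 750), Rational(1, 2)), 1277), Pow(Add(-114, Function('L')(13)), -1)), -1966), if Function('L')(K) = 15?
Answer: Add(Rational(-195911, 99), Mul(Rational(-1, 99), Pow(65, Rational(1, 2)))) ≈ -1979.0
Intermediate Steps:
Add(Mul(Add(Pow(Add(-685, 750), Rational(1, 2)), 1277), Pow(Add(-114, Function('L')(13)), -1)), -1966) = Add(Mul(Add(Pow(Add(-685, 750), Rational(1, 2)), 1277), Pow(Add(-114, 15), -1)), -1966) = Add(Mul(Add(Pow(65, Rational(1, 2)), 1277), Pow(-99, -1)), -1966) = Add(Mul(Add(1277, Pow(65, Rational(1, 2))), Rational(-1, 99)), -1966) = Add(Add(Rational(-1277, 99), Mul(Rational(-1, 99), Pow(65, Rational(1, 2)))), -1966) = Add(Rational(-195911, 99), Mul(Rational(-1, 99), Pow(65, Rational(1, 2))))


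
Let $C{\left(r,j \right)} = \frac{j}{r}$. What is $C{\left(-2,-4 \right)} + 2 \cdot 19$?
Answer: $40$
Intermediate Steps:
$C{\left(-2,-4 \right)} + 2 \cdot 19 = - \frac{4}{-2} + 2 \cdot 19 = \left(-4\right) \left(- \frac{1}{2}\right) + 38 = 2 + 38 = 40$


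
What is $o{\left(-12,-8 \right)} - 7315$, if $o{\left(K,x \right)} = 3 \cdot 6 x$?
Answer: $-7459$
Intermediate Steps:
$o{\left(K,x \right)} = 18 x$
$o{\left(-12,-8 \right)} - 7315 = 18 \left(-8\right) - 7315 = -144 - 7315 = -7459$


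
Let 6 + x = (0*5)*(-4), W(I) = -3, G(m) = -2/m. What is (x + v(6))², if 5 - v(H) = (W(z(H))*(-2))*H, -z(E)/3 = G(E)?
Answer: 1369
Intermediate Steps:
z(E) = 6/E (z(E) = -(-6)/E = 6/E)
v(H) = 5 - 6*H (v(H) = 5 - (-3*(-2))*H = 5 - 6*H)
x = -6 (x = -6 + (0*5)*(-4) = -6 + 0*(-4) = -6 + 0 = -6)
(x + v(6))² = (-6 + (5 - 6*6))² = (-6 + (5 - 36))² = (-6 - 31)² = (-37)² = 1369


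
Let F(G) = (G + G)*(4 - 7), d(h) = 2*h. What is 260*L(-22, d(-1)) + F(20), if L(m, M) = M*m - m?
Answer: 17040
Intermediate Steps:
F(G) = -6*G (F(G) = (2*G)*(-3) = -6*G)
L(m, M) = -m + M*m
260*L(-22, d(-1)) + F(20) = 260*(-22*(-1 + 2*(-1))) - 6*20 = 260*(-22*(-1 - 2)) - 120 = 260*(-22*(-3)) - 120 = 260*66 - 120 = 17160 - 120 = 17040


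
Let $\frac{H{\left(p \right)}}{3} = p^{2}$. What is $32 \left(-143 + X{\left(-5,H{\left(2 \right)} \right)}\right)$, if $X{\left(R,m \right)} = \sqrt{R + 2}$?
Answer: $-4576 + 32 i \sqrt{3} \approx -4576.0 + 55.426 i$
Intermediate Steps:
$H{\left(p \right)} = 3 p^{2}$
$X{\left(R,m \right)} = \sqrt{2 + R}$
$32 \left(-143 + X{\left(-5,H{\left(2 \right)} \right)}\right) = 32 \left(-143 + \sqrt{2 - 5}\right) = 32 \left(-143 + \sqrt{-3}\right) = 32 \left(-143 + i \sqrt{3}\right) = -4576 + 32 i \sqrt{3}$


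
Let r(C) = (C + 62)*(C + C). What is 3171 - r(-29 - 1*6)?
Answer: 5061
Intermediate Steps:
r(C) = 2*C*(62 + C) (r(C) = (62 + C)*(2*C) = 2*C*(62 + C))
3171 - r(-29 - 1*6) = 3171 - 2*(-29 - 1*6)*(62 + (-29 - 1*6)) = 3171 - 2*(-29 - 6)*(62 + (-29 - 6)) = 3171 - 2*(-35)*(62 - 35) = 3171 - 2*(-35)*27 = 3171 - 1*(-1890) = 3171 + 1890 = 5061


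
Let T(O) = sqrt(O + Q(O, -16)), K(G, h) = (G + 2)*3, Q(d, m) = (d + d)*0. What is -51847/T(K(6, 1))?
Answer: -51847*sqrt(6)/12 ≈ -10583.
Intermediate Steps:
Q(d, m) = 0 (Q(d, m) = (2*d)*0 = 0)
K(G, h) = 6 + 3*G (K(G, h) = (2 + G)*3 = 6 + 3*G)
T(O) = sqrt(O) (T(O) = sqrt(O + 0) = sqrt(O))
-51847/T(K(6, 1)) = -51847/sqrt(6 + 3*6) = -51847/sqrt(6 + 18) = -51847*sqrt(6)/12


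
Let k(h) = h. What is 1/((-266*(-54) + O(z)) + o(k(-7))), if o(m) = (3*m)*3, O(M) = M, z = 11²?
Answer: 1/14422 ≈ 6.9338e-5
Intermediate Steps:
z = 121
o(m) = 9*m
1/((-266*(-54) + O(z)) + o(k(-7))) = 1/((-266*(-54) + 121) + 9*(-7)) = 1/((14364 + 121) - 63) = 1/(14485 - 63) = 1/14422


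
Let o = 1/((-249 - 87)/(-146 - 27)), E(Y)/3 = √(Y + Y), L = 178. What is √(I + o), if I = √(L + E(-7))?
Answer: √(3633 + 7056*√(178 + 3*I*√14))/84 ≈ 3.7238 + 0.056457*I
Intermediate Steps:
E(Y) = 3*√2*√Y (E(Y) = 3*√(Y + Y) = 3*√(2*Y) = 3*(√2*√Y) = 3*√2*√Y)
I = √(178 + 3*I*√14) (I = √(178 + 3*√2*√(-7)) = √(178 + 3*√2*(I*√7)) = √(178 + 3*I*√14) ≈ 13.348 + 0.42046*I)
o = 173/336 (o = 1/(-336/(-173)) = 1/(-336*(-1/173)) = 1/(336/173) = 173/336 ≈ 0.51488)
√(I + o) = √(√(178 + 3*I*√14) + 173/336) = √(173/336 + √(178 + 3*I*√14))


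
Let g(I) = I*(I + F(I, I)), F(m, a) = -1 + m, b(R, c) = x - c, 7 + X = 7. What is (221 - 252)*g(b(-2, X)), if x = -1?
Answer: -93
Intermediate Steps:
X = 0 (X = -7 + 7 = 0)
b(R, c) = -1 - c
g(I) = I*(-1 + 2*I) (g(I) = I*(I + (-1 + I)) = I*(-1 + 2*I))
(221 - 252)*g(b(-2, X)) = (221 - 252)*((-1 - 1*0)*(-1 + 2*(-1 - 1*0))) = -31*(-1 + 0)*(-1 + 2*(-1 + 0)) = -(-31)*(-1 + 2*(-1)) = -(-31)*(-1 - 2) = -(-31)*(-3) = -31*3 = -93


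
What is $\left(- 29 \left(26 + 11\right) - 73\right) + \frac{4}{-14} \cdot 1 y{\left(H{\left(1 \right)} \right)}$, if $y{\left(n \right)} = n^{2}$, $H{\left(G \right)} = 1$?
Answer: $- \frac{8024}{7} \approx -1146.3$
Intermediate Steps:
$\left(- 29 \left(26 + 11\right) - 73\right) + \frac{4}{-14} \cdot 1 y{\left(H{\left(1 \right)} \right)} = \left(- 29 \left(26 + 11\right) - 73\right) + \frac{4}{-14} \cdot 1 \cdot 1^{2} = \left(\left(-29\right) 37 - 73\right) + 4 \left(- \frac{1}{14}\right) 1 \cdot 1 = \left(-1073 - 73\right) + \left(- \frac{2}{7}\right) 1 \cdot 1 = -1146 - \frac{2}{7} = - \frac{8024}{7}$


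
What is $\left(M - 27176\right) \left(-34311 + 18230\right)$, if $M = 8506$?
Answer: $300232270$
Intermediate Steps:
$\left(M - 27176\right) \left(-34311 + 18230\right) = \left(8506 - 27176\right) \left(-34311 + 18230\right) = \left(-18670\right) \left(-16081\right) = 300232270$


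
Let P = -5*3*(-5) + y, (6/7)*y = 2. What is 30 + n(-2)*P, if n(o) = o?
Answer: -374/3 ≈ -124.67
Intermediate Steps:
y = 7/3 (y = (7/6)*2 = 7/3 ≈ 2.3333)
P = 232/3 (P = -5*3*(-5) + 7/3 = -15*(-5) + 7/3 = 75 + 7/3 = 232/3 ≈ 77.333)
30 + n(-2)*P = 30 - 2*232/3 = 30 - 464/3 = -374/3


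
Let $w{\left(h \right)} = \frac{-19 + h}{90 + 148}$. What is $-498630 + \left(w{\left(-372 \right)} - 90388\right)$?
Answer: $- \frac{8246275}{14} \approx -5.8902 \cdot 10^{5}$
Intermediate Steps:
$w{\left(h \right)} = - \frac{19}{238} + \frac{h}{238}$ ($w{\left(h \right)} = \frac{-19 + h}{238} = \left(-19 + h\right) \frac{1}{238} = - \frac{19}{238} + \frac{h}{238}$)
$-498630 + \left(w{\left(-372 \right)} - 90388\right) = -498630 + \left(\left(- \frac{19}{238} + \frac{1}{238} \left(-372\right)\right) - 90388\right) = -498630 - \frac{1265455}{14} = - \frac{8246275}{14}$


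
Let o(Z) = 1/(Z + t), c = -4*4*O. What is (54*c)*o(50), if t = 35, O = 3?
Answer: -2592/85 ≈ -30.494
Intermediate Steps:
c = -48 (c = -4*4*3 = -16*3 = -1*48 = -48)
o(Z) = 1/(35 + Z) (o(Z) = 1/(Z + 35) = 1/(35 + Z))
(54*c)*o(50) = (54*(-48))/(35 + 50) = -2592/85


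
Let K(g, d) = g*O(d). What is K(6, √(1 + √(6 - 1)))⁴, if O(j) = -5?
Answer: 810000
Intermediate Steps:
K(g, d) = -5*g (K(g, d) = g*(-5) = -5*g)
K(6, √(1 + √(6 - 1)))⁴ = (-5*6)⁴ = (-30)⁴ = 810000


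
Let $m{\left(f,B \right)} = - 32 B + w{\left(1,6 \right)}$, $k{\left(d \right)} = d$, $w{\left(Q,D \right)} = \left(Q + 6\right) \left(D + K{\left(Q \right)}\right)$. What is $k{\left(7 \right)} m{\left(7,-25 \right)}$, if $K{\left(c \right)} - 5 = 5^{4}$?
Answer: $36764$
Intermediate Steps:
$K{\left(c \right)} = 630$ ($K{\left(c \right)} = 5 + 5^{4} = 5 + 625 = 630$)
$w{\left(Q,D \right)} = \left(6 + Q\right) \left(630 + D\right)$ ($w{\left(Q,D \right)} = \left(Q + 6\right) \left(D + 630\right) = \left(6 + Q\right) \left(630 + D\right)$)
$m{\left(f,B \right)} = 4452 - 32 B$ ($m{\left(f,B \right)} = - 32 B + \left(3780 + 6 \cdot 6 + 630 \cdot 1 + 6 \cdot 1\right) = - 32 B + \left(3780 + 36 + 630 + 6\right) = - 32 B + 4452 = 4452 - 32 B$)
$k{\left(7 \right)} m{\left(7,-25 \right)} = 7 \left(4452 - -800\right) = 7 \left(4452 + 800\right) = 7 \cdot 5252 = 36764$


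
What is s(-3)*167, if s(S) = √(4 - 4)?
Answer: 0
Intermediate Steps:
s(S) = 0 (s(S) = √0 = 0)
s(-3)*167 = 0*167 = 0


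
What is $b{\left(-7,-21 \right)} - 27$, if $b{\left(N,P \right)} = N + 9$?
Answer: $-25$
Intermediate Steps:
$b{\left(N,P \right)} = 9 + N$
$b{\left(-7,-21 \right)} - 27 = \left(9 - 7\right) - 27 = 2 - 27 = -25$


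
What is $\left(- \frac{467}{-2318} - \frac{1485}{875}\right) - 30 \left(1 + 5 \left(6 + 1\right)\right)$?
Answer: $- \frac{438708721}{405650} \approx -1081.5$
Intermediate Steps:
$\left(- \frac{467}{-2318} - \frac{1485}{875}\right) - 30 \left(1 + 5 \left(6 + 1\right)\right) = \left(\left(-467\right) \left(- \frac{1}{2318}\right) - \frac{297}{175}\right) - 30 \left(1 + 5 \cdot 7\right) = \left(\frac{467}{2318} - \frac{297}{175}\right) - 30 \left(1 + 35\right) = - \frac{606721}{405650} - 30 \cdot 36 = - \frac{606721}{405650} - 1080 = - \frac{438708721}{405650}$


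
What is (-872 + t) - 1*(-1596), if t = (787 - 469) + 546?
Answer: 1588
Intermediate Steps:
t = 864 (t = 318 + 546 = 864)
(-872 + t) - 1*(-1596) = (-872 + 864) - 1*(-1596) = -8 + 1596 = 1588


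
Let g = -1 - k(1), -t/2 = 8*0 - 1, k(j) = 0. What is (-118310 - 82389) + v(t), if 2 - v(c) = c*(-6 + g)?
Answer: -200683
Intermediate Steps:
t = 2 (t = -2*(8*0 - 1) = -2*(0 - 1) = -2*(-1) = 2)
g = -1 (g = -1 - 1*0 = -1 + 0 = -1)
v(c) = 2 + 7*c (v(c) = 2 - c*(-6 - 1) = 2 - c*(-7) = 2 - (-7)*c = 2 + 7*c)
(-118310 - 82389) + v(t) = (-118310 - 82389) + (2 + 7*2) = -200699 + (2 + 14) = -200699 + 16 = -200683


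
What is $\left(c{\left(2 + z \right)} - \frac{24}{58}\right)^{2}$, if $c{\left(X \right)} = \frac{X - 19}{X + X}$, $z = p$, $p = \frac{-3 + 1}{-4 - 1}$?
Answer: $\frac{7263025}{484416} \approx 14.993$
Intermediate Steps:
$p = \frac{2}{5}$ ($p = - \frac{2}{-5} = \left(-2\right) \left(- \frac{1}{5}\right) = \frac{2}{5} \approx 0.4$)
$z = \frac{2}{5} \approx 0.4$
$c{\left(X \right)} = \frac{-19 + X}{2 X}$
$\left(c{\left(2 + z \right)} - \frac{24}{58}\right)^{2} = \left(\frac{-19 + \left(2 + \frac{2}{5}\right)}{2 \left(2 + \frac{2}{5}\right)} - \frac{24}{58}\right)^{2} = \left(\frac{-19 + \frac{12}{5}}{2 \cdot \frac{12}{5}} - \frac{12}{29}\right)^{2} = \left(\frac{1}{2} \cdot \frac{5}{12} \left(- \frac{83}{5}\right) - \frac{12}{29}\right)^{2} = \left(- \frac{83}{24} - \frac{12}{29}\right)^{2} = \left(- \frac{2695}{696}\right)^{2} = \frac{7263025}{484416}$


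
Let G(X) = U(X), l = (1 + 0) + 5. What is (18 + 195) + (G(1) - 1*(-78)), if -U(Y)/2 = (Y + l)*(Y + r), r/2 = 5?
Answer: 137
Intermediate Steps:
r = 10 (r = 2*5 = 10)
l = 6 (l = 1 + 5 = 6)
U(Y) = -2*(6 + Y)*(10 + Y) (U(Y) = -2*(Y + 6)*(Y + 10) = -2*(6 + Y)*(10 + Y))
G(X) = -120 - 32*X - 2*X²
(18 + 195) + (G(1) - 1*(-78)) = (18 + 195) + ((-120 - 32*1 - 2*1²) - 1*(-78)) = 213 + ((-120 - 32 - 2*1) + 78) = 213 + ((-120 - 32 - 2) + 78) = 213 + (-154 + 78) = 213 - 76 = 137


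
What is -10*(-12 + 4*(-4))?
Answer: 280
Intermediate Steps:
-10*(-12 + 4*(-4)) = -10*(-12 - 16) = -10*(-28) = 280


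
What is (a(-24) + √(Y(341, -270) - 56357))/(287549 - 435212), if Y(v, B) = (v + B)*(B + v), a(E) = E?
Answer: 8/49221 - 2*I*√12829/147663 ≈ 0.00016253 - 0.0015341*I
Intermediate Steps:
Y(v, B) = (B + v)² (Y(v, B) = (B + v)*(B + v) = (B + v)²)
(a(-24) + √(Y(341, -270) - 56357))/(287549 - 435212) = (-24 + √((-270 + 341)² - 56357))/(287549 - 435212) = (-24 + √(71² - 56357))/(-147663) = (-24 + √(5041 - 56357))*(-1/147663) = (-24 + √(-51316))*(-1/147663) = (-24 + 2*I*√12829)*(-1/147663) = 8/49221 - 2*I*√12829/147663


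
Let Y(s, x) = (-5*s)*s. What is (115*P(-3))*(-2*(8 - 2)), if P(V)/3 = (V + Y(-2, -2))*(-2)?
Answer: -190440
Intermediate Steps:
Y(s, x) = -5*s²
P(V) = 120 - 6*V (P(V) = 3*((V - 5*(-2)²)*(-2)) = 3*((V - 5*4)*(-2)) = 3*((V - 20)*(-2)) = 3*((-20 + V)*(-2)) = 3*(40 - 2*V) = 120 - 6*V)
(115*P(-3))*(-2*(8 - 2)) = (115*(120 - 6*(-3)))*(-2*(8 - 2)) = (115*(120 + 18))*(-2*6) = (115*138)*(-12) = 15870*(-12) = -190440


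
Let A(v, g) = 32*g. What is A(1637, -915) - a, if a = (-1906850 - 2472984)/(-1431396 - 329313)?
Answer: -51557939354/1760709 ≈ -29283.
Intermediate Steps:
a = 4379834/1760709 (a = -4379834/(-1760709) = -4379834*(-1/1760709) = 4379834/1760709 ≈ 2.4875)
A(1637, -915) - a = 32*(-915) - 1*4379834/1760709 = -29280 - 4379834/1760709 = -51557939354/1760709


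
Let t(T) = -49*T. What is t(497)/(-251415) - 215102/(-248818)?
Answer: 30069667042/31278288735 ≈ 0.96136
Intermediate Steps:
t(497)/(-251415) - 215102/(-248818) = -49*497/(-251415) - 215102/(-248818) = -24353*(-1/251415) - 215102*(-1/248818) = 24353/251415 + 107551/124409 = 30069667042/31278288735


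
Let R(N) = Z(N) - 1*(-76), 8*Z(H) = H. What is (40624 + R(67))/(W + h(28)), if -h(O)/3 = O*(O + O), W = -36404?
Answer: -325667/328864 ≈ -0.99028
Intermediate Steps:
Z(H) = H/8
R(N) = 76 + N/8 (R(N) = N/8 - 1*(-76) = N/8 + 76 = 76 + N/8)
h(O) = -6*O² (h(O) = -3*O*(O + O) = -3*O*2*O = -6*O²)
(40624 + R(67))/(W + h(28)) = (40624 + (76 + (⅛)*67))/(-36404 - 6*28²) = (40624 + (76 + 67/8))/(-36404 - 6*784) = (40624 + 675/8)/(-36404 - 4704) = (325667/8)/(-41108) = (325667/8)*(-1/41108) = -325667/328864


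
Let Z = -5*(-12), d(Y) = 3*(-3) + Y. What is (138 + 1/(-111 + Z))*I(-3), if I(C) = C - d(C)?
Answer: 21111/17 ≈ 1241.8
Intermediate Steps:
d(Y) = -9 + Y
Z = 60
I(C) = 9 (I(C) = C - (-9 + C) = C + (9 - C) = 9)
(138 + 1/(-111 + Z))*I(-3) = (138 + 1/(-111 + 60))*9 = (138 + 1/(-51))*9 = (138 - 1/51)*9 = (7037/51)*9 = 21111/17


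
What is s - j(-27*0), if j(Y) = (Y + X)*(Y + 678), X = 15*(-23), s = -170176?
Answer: 63734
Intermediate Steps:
X = -345
j(Y) = (-345 + Y)*(678 + Y) (j(Y) = (Y - 345)*(Y + 678) = (-345 + Y)*(678 + Y))
s - j(-27*0) = -170176 - (-233910 + (-27*0)² + 333*(-27*0)) = -170176 - (-233910 + 0² + 333*0) = -170176 - (-233910 + 0 + 0) = -170176 - 1*(-233910) = -170176 + 233910 = 63734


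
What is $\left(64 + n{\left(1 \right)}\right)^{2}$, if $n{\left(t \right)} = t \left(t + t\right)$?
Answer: $4356$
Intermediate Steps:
$n{\left(t \right)} = 2 t^{2}$ ($n{\left(t \right)} = t 2 t = 2 t^{2}$)
$\left(64 + n{\left(1 \right)}\right)^{2} = \left(64 + 2 \cdot 1^{2}\right)^{2} = \left(64 + 2 \cdot 1\right)^{2} = \left(64 + 2\right)^{2} = 66^{2} = 4356$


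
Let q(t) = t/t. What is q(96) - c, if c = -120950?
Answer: 120951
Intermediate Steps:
q(t) = 1
q(96) - c = 1 - 1*(-120950) = 1 + 120950 = 120951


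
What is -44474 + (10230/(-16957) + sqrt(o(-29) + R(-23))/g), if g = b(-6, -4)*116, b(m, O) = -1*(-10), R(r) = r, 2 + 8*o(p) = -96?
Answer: -24327608/547 + I*sqrt(141)/2320 ≈ -44475.0 + 0.0051183*I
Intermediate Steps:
o(p) = -49/4 (o(p) = -1/4 + (1/8)*(-96) = -1/4 - 12 = -49/4)
b(m, O) = 10
g = 1160 (g = 10*116 = 1160)
-44474 + (10230/(-16957) + sqrt(o(-29) + R(-23))/g) = -44474 + (10230/(-16957) + sqrt(-49/4 - 23)/1160) = -44474 + (10230*(-1/16957) + sqrt(-141/4)*(1/1160)) = -44474 + (-330/547 + (I*sqrt(141)/2)*(1/1160)) = -44474 + (-330/547 + I*sqrt(141)/2320) = -24327608/547 + I*sqrt(141)/2320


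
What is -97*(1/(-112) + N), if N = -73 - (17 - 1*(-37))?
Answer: 1379825/112 ≈ 12320.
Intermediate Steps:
N = -127 (N = -73 - (17 + 37) = -73 - 1*54 = -73 - 54 = -127)
-97*(1/(-112) + N) = -97*(1/(-112) - 127) = -97*(-1/112 - 127) = -97*(-14225/112) = 1379825/112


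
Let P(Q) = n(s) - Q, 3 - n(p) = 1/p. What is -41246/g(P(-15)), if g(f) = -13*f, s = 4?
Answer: 164984/923 ≈ 178.75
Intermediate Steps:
n(p) = 3 - 1/p
P(Q) = 11/4 - Q (P(Q) = (3 - 1/4) - Q = 11/4 - Q)
-41246/g(P(-15)) = -41246*(-1/(13*(11/4 - 1*(-15)))) = -41246*(-1/(13*(11/4 + 15))) = -41246/((-13*71/4)) = -41246/(-923/4) = -41246*(-4/923) = 164984/923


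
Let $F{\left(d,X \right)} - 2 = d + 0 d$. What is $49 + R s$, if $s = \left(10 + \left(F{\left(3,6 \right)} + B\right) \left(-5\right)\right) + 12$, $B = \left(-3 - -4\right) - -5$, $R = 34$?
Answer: $-1073$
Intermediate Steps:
$B = 6$ ($B = \left(-3 + 4\right) + 5 = 1 + 5 = 6$)
$F{\left(d,X \right)} = 2 + d$ ($F{\left(d,X \right)} = 2 + \left(d + 0 d\right) = 2 + \left(d + 0\right) = 2 + d$)
$s = -33$ ($s = \left(10 + \left(\left(2 + 3\right) + 6\right) \left(-5\right)\right) + 12 = \left(10 + \left(5 + 6\right) \left(-5\right)\right) + 12 = \left(10 + 11 \left(-5\right)\right) + 12 = \left(10 - 55\right) + 12 = -45 + 12 = -33$)
$49 + R s = 49 + 34 \left(-33\right) = 49 - 1122 = -1073$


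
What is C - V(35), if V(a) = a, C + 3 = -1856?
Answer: -1894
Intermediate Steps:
C = -1859 (C = -3 - 1856 = -1859)
C - V(35) = -1859 - 1*35 = -1859 - 35 = -1894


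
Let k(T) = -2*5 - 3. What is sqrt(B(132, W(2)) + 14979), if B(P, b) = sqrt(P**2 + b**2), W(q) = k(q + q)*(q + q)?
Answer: sqrt(14979 + 4*sqrt(1258)) ≈ 122.97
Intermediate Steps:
k(T) = -13 (k(T) = -10 - 3 = -13)
W(q) = -26*q (W(q) = -13*(q + q) = -26*q)
sqrt(B(132, W(2)) + 14979) = sqrt(sqrt(132**2 + (-26*2)**2) + 14979) = sqrt(sqrt(17424 + (-52)**2) + 14979) = sqrt(sqrt(17424 + 2704) + 14979) = sqrt(sqrt(20128) + 14979) = sqrt(4*sqrt(1258) + 14979) = sqrt(14979 + 4*sqrt(1258))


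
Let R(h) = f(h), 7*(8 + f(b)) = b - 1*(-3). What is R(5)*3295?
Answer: -158160/7 ≈ -22594.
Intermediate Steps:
f(b) = -53/7 + b/7 (f(b) = -8 + (b - 1*(-3))/7 = -8 + (b + 3)/7 = -8 + (3 + b)/7 = -8 + (3/7 + b/7) = -53/7 + b/7)
R(h) = -53/7 + h/7
R(5)*3295 = (-53/7 + (1/7)*5)*3295 = (-53/7 + 5/7)*3295 = -48/7*3295 = -158160/7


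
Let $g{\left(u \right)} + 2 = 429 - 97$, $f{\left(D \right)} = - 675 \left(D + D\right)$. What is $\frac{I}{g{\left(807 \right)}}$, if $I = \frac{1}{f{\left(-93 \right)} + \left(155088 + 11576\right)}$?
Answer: $\frac{1}{96430620} \approx 1.037 \cdot 10^{-8}$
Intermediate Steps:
$f{\left(D \right)} = - 1350 D$ ($f{\left(D \right)} = - 675 \cdot 2 D = - 1350 D$)
$g{\left(u \right)} = 330$ ($g{\left(u \right)} = -2 + \left(429 - 97\right) = -2 + 332 = 330$)
$I = \frac{1}{292214}$ ($I = \frac{1}{\left(-1350\right) \left(-93\right) + \left(155088 + 11576\right)} = \frac{1}{125550 + 166664} = \frac{1}{292214} \approx 3.4221 \cdot 10^{-6}$)
$\frac{I}{g{\left(807 \right)}} = \frac{1}{292214 \cdot 330} = \frac{1}{292214} \cdot \frac{1}{330} = \frac{1}{96430620}$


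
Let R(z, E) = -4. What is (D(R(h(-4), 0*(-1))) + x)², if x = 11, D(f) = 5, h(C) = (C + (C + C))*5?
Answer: 256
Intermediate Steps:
h(C) = 15*C (h(C) = (C + 2*C)*5 = (3*C)*5 = 15*C)
(D(R(h(-4), 0*(-1))) + x)² = (5 + 11)² = 16² = 256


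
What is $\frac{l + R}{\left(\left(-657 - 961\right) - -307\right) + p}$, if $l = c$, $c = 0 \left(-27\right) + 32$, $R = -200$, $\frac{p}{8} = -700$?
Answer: $\frac{168}{6911} \approx 0.024309$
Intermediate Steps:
$p = -5600$ ($p = 8 \left(-700\right) = -5600$)
$c = 32$ ($c = 0 + 32 = 32$)
$l = 32$
$\frac{l + R}{\left(\left(-657 - 961\right) - -307\right) + p} = \frac{32 - 200}{\left(\left(-657 - 961\right) - -307\right) - 5600} = - \frac{168}{\left(-1618 + 307\right) - 5600} = - \frac{168}{-1311 - 5600} = - \frac{168}{-6911} = \left(-168\right) \left(- \frac{1}{6911}\right) = \frac{168}{6911}$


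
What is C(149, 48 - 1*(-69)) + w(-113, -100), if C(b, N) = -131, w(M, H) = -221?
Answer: -352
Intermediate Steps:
C(149, 48 - 1*(-69)) + w(-113, -100) = -131 - 221 = -352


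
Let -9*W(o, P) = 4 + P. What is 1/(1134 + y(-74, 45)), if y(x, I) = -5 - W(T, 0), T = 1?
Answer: 9/10165 ≈ 0.00088539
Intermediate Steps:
W(o, P) = -4/9 - P/9 (W(o, P) = -(4 + P)/9 = -4/9 - P/9)
y(x, I) = -41/9 (y(x, I) = -5 - (-4/9 - ⅑*0) = -5 - (-4/9 + 0) = -5 - 1*(-4/9) = -5 + 4/9 = -41/9)
1/(1134 + y(-74, 45)) = 1/(1134 - 41/9) = 1/(10165/9) = 9/10165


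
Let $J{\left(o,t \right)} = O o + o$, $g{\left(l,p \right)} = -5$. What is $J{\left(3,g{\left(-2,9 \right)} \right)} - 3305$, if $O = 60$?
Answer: $-3122$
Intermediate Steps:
$J{\left(o,t \right)} = 61 o$ ($J{\left(o,t \right)} = 60 o + o = 61 o$)
$J{\left(3,g{\left(-2,9 \right)} \right)} - 3305 = 61 \cdot 3 - 3305 = 183 - 3305 = -3122$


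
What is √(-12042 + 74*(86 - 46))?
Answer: I*√9082 ≈ 95.3*I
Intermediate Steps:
√(-12042 + 74*(86 - 46)) = √(-12042 + 74*40) = √(-12042 + 2960) = √(-9082) = I*√9082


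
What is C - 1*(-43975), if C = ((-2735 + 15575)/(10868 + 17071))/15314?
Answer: 3135841465115/71309641 ≈ 43975.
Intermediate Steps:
C = 2140/71309641 (C = (12840/27939)*(1/15314) = (12840*(1/27939))*(1/15314) = (4280/9313)*(1/15314) = 2140/71309641 ≈ 3.0010e-5)
C - 1*(-43975) = 2140/71309641 - 1*(-43975) = 2140/71309641 + 43975 = 3135841465115/71309641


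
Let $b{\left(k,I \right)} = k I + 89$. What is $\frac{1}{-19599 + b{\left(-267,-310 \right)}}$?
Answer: $\frac{1}{63260} \approx 1.5808 \cdot 10^{-5}$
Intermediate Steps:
$b{\left(k,I \right)} = 89 + I k$ ($b{\left(k,I \right)} = I k + 89 = 89 + I k$)
$\frac{1}{-19599 + b{\left(-267,-310 \right)}} = \frac{1}{-19599 + \left(89 - -82770\right)} = \frac{1}{-19599 + \left(89 + 82770\right)} = \frac{1}{-19599 + 82859} = \frac{1}{63260}$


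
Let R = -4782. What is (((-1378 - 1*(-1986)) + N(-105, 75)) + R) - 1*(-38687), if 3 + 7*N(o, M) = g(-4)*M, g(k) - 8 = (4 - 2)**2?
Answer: 242488/7 ≈ 34641.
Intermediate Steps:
g(k) = 12 (g(k) = 8 + (4 - 2)**2 = 8 + 2**2 = 8 + 4 = 12)
N(o, M) = -3/7 + 12*M/7 (N(o, M) = -3/7 + (12*M)/7 = -3/7 + 12*M/7)
(((-1378 - 1*(-1986)) + N(-105, 75)) + R) - 1*(-38687) = (((-1378 - 1*(-1986)) + (-3/7 + (12/7)*75)) - 4782) - 1*(-38687) = (((-1378 + 1986) + (-3/7 + 900/7)) - 4782) + 38687 = ((608 + 897/7) - 4782) + 38687 = (5153/7 - 4782) + 38687 = -28321/7 + 38687 = 242488/7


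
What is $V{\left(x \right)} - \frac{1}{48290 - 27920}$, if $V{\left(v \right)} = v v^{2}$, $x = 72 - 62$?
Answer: $\frac{20369999}{20370} \approx 1000.0$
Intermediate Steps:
$x = 10$ ($x = 72 - 62 = 10$)
$V{\left(v \right)} = v^{3}$
$V{\left(x \right)} - \frac{1}{48290 - 27920} = 10^{3} - \frac{1}{48290 - 27920} = 1000 - \frac{1}{20370} = \frac{20369999}{20370}$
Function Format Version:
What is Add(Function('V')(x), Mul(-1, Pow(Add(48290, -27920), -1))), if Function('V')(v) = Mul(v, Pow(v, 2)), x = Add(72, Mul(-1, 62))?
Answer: Rational(20369999, 20370) ≈ 1000.0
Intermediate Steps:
x = 10 (x = Add(72, -62) = 10)
Function('V')(v) = Pow(v, 3)
Add(Function('V')(x), Mul(-1, Pow(Add(48290, -27920), -1))) = Add(Pow(10, 3), Mul(-1, Pow(Add(48290, -27920), -1))) = Add(1000, Mul(-1, Pow(20370, -1))) = Add(1000, Mul(-1, Rational(1, 20370))) = Add(1000, Rational(-1, 20370)) = Rational(20369999, 20370)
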